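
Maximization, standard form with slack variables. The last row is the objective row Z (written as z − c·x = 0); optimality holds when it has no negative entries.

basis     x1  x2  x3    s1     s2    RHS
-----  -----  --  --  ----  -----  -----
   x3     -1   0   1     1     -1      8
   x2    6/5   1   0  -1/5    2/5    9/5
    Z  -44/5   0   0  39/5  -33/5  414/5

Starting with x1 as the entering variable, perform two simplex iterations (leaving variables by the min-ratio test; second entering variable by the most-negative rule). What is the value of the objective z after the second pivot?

Ratio test on column x1 — row 1: entry -1 ≤ 0; row 2: (9/5)/(6/5) = 3/2. Minimum is 3/2 at row 2 (x2 leaves); pivot element 6/5.
Pivot on row 2; the Z-row RHS becomes 414/5 − (-44/5)·(3/2) = 96.
Next entering variable (most negative Z-row entry -11/3): s2.
Ratio test on column s2 — row 1: entry -2/3 ≤ 0; row 2: (3/2)/(1/3) = 9/2. Minimum is 9/2 at row 2 (x1 leaves); pivot element 1/3.
After the second pivot the Z-row RHS is 96 − (-11/3)·(9/2) = 225/2.

225/2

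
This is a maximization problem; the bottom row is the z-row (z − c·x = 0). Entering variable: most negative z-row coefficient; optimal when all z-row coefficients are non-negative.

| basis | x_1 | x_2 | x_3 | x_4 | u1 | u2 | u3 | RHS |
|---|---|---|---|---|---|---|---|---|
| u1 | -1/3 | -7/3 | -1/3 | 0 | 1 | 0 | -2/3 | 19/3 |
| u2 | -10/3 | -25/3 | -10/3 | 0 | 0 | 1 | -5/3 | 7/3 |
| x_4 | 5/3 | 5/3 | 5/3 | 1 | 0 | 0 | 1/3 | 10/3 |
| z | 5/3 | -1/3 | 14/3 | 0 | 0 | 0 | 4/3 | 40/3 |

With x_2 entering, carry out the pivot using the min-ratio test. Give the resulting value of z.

14

Ratio test on column x_2 — row 1: entry -7/3 ≤ 0; row 2: entry -25/3 ≤ 0; row 3: (10/3)/(5/3) = 2. Minimum is 2 at row 3 (x_4 leaves); pivot element 5/3.
Pivot on row 3; the z-row RHS becomes 40/3 − (-1/3)·2 = 14.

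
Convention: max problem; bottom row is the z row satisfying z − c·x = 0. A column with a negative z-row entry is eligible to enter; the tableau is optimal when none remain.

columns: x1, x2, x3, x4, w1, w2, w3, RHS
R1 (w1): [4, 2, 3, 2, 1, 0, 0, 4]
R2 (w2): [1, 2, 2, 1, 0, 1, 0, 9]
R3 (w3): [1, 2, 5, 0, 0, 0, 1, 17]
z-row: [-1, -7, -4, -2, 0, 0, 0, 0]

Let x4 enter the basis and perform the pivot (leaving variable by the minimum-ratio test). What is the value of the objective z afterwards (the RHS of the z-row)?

Ratio test on column x4 — row 1: 4/2 = 2; row 2: 9/1 = 9; row 3: entry 0 ≤ 0. Minimum is 2 at row 1 (w1 leaves); pivot element 2.
Pivot on row 1; the z-row RHS becomes 0 − (-2)·2 = 4.

4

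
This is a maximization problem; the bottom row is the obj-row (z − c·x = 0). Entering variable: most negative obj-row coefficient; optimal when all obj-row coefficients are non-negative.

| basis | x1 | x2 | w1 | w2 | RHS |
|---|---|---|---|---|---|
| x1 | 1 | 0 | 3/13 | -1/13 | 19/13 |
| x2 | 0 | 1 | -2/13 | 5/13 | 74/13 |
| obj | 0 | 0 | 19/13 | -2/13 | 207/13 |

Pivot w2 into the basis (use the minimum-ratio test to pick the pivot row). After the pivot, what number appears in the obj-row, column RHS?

Ratio test on column w2 — row 1: entry -1/13 ≤ 0; row 2: (74/13)/(5/13) = 74/5. Minimum is 74/5 at row 2 (x2 leaves); pivot element 5/13.
Divide row 2 by 5/13; eliminate column w2 from the other rows.
obj-row update in column RHS: 207/13 − (-2/13)·(74/5) = 91/5.

91/5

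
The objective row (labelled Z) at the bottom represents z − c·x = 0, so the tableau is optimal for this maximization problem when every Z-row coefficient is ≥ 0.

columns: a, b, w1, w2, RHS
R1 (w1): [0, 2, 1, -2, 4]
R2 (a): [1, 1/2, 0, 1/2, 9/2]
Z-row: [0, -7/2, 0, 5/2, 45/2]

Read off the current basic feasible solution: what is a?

a is basic (row 2); its value is the RHS of that row, 9/2.

9/2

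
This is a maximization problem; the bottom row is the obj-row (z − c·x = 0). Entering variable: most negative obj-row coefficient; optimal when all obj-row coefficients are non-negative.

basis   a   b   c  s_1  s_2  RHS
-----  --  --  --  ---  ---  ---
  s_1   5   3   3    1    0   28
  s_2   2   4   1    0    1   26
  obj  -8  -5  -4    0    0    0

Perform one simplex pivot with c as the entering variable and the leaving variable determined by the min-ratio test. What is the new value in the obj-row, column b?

-1

Ratio test on column c — row 1: 28/3 = 28/3; row 2: 26/1 = 26. Minimum is 28/3 at row 1 (s_1 leaves); pivot element 3.
Divide row 1 by 3; eliminate column c from the other rows.
obj-row update in column b: -5 − (-4)·1 = -1.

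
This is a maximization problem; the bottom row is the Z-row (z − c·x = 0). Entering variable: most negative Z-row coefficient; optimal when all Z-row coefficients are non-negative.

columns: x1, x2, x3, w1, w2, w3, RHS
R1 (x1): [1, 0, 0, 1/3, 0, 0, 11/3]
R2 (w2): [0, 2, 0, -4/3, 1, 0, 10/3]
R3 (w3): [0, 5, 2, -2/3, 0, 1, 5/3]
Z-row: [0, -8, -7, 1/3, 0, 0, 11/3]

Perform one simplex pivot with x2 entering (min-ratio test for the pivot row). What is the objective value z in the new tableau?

19/3

Ratio test on column x2 — row 1: entry 0 ≤ 0; row 2: (10/3)/2 = 5/3; row 3: (5/3)/5 = 1/3. Minimum is 1/3 at row 3 (w3 leaves); pivot element 5.
Pivot on row 3; the Z-row RHS becomes 11/3 − (-8)·(1/3) = 19/3.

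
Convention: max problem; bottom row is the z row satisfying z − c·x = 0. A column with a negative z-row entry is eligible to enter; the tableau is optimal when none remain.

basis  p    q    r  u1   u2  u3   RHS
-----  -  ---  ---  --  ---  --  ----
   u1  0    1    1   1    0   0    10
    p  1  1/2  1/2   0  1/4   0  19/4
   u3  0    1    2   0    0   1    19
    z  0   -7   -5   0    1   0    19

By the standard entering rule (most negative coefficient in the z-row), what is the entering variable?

q

Negative z-row entries: q: -7, r: -5.
The most negative is -7 in column q, so q enters.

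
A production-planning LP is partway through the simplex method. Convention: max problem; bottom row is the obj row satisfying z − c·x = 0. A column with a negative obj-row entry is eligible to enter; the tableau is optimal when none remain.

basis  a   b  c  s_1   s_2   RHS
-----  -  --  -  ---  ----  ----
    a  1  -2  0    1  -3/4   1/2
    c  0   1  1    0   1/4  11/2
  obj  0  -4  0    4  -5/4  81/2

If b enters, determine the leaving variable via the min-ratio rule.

c

Column b entries and ratios — a: -2 ≤ 0, skip; c: (11/2)/1 = 11/2.
Smallest ratio is 11/2 in the row of c, so c leaves.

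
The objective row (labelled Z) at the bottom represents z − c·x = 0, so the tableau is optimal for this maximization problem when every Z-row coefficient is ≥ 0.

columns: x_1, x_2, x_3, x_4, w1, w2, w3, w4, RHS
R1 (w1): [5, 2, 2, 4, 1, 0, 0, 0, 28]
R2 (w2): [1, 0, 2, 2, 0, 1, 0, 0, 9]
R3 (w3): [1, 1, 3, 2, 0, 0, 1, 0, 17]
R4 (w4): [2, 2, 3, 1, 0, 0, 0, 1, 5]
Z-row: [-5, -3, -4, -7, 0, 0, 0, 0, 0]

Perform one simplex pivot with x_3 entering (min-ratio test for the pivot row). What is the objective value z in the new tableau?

20/3

Ratio test on column x_3 — row 1: 28/2 = 14; row 2: 9/2 = 9/2; row 3: 17/3 = 17/3; row 4: 5/3 = 5/3. Minimum is 5/3 at row 4 (w4 leaves); pivot element 3.
Pivot on row 4; the Z-row RHS becomes 0 − (-4)·(5/3) = 20/3.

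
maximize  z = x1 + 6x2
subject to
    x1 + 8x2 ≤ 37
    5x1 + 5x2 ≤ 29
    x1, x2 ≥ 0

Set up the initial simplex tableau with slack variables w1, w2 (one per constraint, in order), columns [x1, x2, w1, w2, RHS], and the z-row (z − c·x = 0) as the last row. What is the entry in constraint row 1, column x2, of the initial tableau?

Constraint 1 has coefficient 8 on x2.

8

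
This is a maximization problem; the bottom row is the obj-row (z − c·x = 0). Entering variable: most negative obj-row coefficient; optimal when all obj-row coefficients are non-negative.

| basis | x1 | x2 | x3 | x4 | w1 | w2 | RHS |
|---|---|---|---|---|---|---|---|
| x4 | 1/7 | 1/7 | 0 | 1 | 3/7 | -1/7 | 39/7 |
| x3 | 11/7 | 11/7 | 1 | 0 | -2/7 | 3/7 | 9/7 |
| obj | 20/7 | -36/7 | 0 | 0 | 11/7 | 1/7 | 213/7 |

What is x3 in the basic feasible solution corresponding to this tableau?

9/7

x3 is basic (row 2); its value is the RHS of that row, 9/7.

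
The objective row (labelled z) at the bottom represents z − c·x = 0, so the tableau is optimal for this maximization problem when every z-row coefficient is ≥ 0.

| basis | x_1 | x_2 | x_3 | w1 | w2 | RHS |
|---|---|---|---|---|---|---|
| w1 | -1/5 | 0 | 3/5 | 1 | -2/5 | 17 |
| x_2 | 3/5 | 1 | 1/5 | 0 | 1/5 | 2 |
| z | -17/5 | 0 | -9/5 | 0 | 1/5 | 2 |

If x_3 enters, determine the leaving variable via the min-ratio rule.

x_2

Column x_3 entries and ratios — w1: 17/(3/5) = 85/3; x_2: 2/(1/5) = 10.
Smallest ratio is 10 in the row of x_2, so x_2 leaves.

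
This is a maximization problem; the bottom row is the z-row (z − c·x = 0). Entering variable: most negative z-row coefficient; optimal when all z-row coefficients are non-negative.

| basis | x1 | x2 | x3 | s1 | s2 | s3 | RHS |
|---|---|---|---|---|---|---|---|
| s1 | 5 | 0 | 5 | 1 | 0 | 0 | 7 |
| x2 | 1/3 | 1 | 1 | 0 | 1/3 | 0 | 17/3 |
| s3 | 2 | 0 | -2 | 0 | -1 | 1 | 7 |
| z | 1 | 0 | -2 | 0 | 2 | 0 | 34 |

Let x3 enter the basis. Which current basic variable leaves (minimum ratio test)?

s1

Column x3 entries and ratios — s1: 7/5 = 7/5; x2: (17/3)/1 = 17/3; s3: -2 ≤ 0, skip.
Smallest ratio is 7/5 in the row of s1, so s1 leaves.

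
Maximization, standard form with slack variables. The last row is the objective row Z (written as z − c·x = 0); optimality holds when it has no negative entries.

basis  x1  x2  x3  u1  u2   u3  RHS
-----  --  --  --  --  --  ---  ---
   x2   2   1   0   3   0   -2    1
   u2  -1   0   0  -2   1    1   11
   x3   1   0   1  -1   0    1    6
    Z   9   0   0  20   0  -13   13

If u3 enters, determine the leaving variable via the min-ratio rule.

x3

Column u3 entries and ratios — x2: -2 ≤ 0, skip; u2: 11/1 = 11; x3: 6/1 = 6.
Smallest ratio is 6 in the row of x3, so x3 leaves.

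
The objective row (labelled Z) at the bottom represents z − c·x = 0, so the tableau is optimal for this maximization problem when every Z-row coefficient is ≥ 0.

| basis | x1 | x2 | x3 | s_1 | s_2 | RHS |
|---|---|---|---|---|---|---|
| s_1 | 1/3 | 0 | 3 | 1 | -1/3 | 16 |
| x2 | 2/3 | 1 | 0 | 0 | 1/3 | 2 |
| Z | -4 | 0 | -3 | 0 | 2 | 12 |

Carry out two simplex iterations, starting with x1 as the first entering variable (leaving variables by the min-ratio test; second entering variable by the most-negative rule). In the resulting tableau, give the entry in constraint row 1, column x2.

-1/6

Ratio test on column x1 — row 1: 16/(1/3) = 48; row 2: 2/(2/3) = 3. Minimum is 3 at row 2 (x2 leaves); pivot element 2/3.
Divide row 2 by 2/3; eliminate column x1 from the other rows.
Second iteration: most negative Z-row entry is -3 in column x3, so x3 enters.
Ratio test on column x3 — row 1: 15/3 = 5; row 2: entry 0 ≤ 0. Minimum is 5 at row 1 (s_1 leaves); pivot element 3.
Divide row 1 by 3; eliminate column x3 from the other rows.
After both pivots, the entry at constraint row 1, column x2 is -1/6.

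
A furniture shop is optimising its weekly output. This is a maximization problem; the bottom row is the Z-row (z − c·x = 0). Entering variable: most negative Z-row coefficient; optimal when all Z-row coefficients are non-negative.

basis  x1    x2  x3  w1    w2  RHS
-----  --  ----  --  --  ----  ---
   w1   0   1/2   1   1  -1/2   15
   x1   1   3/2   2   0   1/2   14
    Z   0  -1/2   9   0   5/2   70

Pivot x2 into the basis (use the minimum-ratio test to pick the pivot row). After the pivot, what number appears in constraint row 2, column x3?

Ratio test on column x2 — row 1: 15/(1/2) = 30; row 2: 14/(3/2) = 28/3. Minimum is 28/3 at row 2 (x1 leaves); pivot element 3/2.
Divide row 2 by 3/2; eliminate column x2 from the other rows.
In the new row 2, the x3 entry is the old entry divided by the pivot: 2/(3/2) = 4/3.

4/3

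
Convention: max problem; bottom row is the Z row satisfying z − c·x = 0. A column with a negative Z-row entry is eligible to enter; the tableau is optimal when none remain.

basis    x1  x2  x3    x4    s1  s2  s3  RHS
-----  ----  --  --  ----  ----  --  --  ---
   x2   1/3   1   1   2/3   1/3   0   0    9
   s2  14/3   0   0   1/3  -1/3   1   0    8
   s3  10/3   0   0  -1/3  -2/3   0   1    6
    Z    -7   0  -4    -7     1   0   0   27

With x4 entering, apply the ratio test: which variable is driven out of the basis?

x2

Column x4 entries and ratios — x2: 9/(2/3) = 27/2; s2: 8/(1/3) = 24; s3: -1/3 ≤ 0, skip.
Smallest ratio is 27/2 in the row of x2, so x2 leaves.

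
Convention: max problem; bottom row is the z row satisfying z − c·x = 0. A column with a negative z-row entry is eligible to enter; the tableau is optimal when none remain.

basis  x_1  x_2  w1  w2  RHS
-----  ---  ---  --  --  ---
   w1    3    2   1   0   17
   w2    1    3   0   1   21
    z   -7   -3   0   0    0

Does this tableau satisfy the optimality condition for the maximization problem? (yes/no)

no

The z-row has a negative entry -7 in column x_1, so it is not optimal.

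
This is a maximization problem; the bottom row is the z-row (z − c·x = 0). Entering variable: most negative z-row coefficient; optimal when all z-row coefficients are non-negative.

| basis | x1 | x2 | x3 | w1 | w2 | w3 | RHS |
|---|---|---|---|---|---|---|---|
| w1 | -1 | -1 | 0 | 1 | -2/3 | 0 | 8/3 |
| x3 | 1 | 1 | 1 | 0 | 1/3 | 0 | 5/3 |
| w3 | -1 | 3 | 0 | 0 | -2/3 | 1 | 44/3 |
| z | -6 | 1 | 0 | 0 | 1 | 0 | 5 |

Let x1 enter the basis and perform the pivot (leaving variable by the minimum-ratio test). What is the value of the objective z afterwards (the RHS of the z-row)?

Ratio test on column x1 — row 1: entry -1 ≤ 0; row 2: (5/3)/1 = 5/3; row 3: entry -1 ≤ 0. Minimum is 5/3 at row 2 (x3 leaves); pivot element 1.
Pivot on row 2; the z-row RHS becomes 5 − (-6)·(5/3) = 15.

15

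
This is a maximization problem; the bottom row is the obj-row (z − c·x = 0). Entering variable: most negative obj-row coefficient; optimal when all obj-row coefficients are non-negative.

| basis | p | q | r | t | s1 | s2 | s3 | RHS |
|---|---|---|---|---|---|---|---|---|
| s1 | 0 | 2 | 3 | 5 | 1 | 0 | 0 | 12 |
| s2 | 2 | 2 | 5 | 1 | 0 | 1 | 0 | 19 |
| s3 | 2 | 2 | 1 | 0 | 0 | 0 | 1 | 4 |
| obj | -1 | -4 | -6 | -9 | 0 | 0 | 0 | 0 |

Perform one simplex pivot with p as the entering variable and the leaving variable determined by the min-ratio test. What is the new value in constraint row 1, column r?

Ratio test on column p — row 1: entry 0 ≤ 0; row 2: 19/2 = 19/2; row 3: 4/2 = 2. Minimum is 2 at row 3 (s3 leaves); pivot element 2.
Divide row 3 by 2; eliminate column p from the other rows.
Row 1 update in column r: 3 − 0·(1/2) = 3.

3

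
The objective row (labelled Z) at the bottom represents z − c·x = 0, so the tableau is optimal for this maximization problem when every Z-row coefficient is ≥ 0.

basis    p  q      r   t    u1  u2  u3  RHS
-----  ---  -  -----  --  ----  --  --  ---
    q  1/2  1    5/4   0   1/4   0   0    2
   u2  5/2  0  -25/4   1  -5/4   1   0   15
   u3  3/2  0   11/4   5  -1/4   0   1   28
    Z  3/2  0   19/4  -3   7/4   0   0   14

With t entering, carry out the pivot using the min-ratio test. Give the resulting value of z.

154/5

Ratio test on column t — row 1: entry 0 ≤ 0; row 2: 15/1 = 15; row 3: 28/5 = 28/5. Minimum is 28/5 at row 3 (u3 leaves); pivot element 5.
Pivot on row 3; the Z-row RHS becomes 14 − (-3)·(28/5) = 154/5.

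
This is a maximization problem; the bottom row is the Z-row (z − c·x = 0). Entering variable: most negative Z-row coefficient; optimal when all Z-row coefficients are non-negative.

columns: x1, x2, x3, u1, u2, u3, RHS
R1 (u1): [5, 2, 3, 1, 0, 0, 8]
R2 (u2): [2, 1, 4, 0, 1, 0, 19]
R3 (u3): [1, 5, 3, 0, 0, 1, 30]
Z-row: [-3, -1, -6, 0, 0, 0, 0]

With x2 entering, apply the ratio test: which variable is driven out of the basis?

Column x2 entries and ratios — u1: 8/2 = 4; u2: 19/1 = 19; u3: 30/5 = 6.
Smallest ratio is 4 in the row of u1, so u1 leaves.

u1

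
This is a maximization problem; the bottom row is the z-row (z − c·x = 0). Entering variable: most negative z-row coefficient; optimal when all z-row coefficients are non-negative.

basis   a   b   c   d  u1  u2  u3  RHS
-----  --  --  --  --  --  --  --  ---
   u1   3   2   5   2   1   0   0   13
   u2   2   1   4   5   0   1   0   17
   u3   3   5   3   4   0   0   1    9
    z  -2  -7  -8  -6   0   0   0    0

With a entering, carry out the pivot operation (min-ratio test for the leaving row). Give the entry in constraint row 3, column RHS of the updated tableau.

3

Ratio test on column a — row 1: 13/3 = 13/3; row 2: 17/2 = 17/2; row 3: 9/3 = 3. Minimum is 3 at row 3 (u3 leaves); pivot element 3.
Divide row 3 by 3; eliminate column a from the other rows.
In the new row 3, the RHS entry is the old entry divided by the pivot: 9/3 = 3.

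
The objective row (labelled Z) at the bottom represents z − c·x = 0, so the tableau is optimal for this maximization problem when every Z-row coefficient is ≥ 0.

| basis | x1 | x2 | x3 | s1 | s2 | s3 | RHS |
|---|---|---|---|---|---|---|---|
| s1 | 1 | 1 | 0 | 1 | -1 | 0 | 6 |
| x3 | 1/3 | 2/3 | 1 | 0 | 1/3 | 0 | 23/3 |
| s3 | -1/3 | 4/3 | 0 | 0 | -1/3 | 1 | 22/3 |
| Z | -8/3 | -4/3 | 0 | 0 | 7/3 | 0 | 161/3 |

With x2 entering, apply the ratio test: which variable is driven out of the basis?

s3

Column x2 entries and ratios — s1: 6/1 = 6; x3: (23/3)/(2/3) = 23/2; s3: (22/3)/(4/3) = 11/2.
Smallest ratio is 11/2 in the row of s3, so s3 leaves.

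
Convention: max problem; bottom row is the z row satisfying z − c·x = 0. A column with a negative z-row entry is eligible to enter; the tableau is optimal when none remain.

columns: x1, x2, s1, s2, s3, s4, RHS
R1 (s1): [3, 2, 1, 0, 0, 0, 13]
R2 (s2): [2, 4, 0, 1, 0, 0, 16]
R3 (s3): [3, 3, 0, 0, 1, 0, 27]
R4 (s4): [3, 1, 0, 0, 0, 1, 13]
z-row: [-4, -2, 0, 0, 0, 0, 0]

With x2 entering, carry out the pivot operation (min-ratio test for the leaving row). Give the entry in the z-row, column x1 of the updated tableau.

-3

Ratio test on column x2 — row 1: 13/2 = 13/2; row 2: 16/4 = 4; row 3: 27/3 = 9; row 4: 13/1 = 13. Minimum is 4 at row 2 (s2 leaves); pivot element 4.
Divide row 2 by 4; eliminate column x2 from the other rows.
z-row update in column x1: -4 − (-2)·(1/2) = -3.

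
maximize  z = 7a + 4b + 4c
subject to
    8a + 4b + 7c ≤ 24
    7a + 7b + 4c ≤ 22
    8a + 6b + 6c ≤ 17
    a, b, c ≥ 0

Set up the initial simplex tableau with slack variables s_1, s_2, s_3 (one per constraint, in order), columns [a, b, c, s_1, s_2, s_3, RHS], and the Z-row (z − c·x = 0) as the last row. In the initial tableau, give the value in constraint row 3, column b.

6

Constraint 3 has coefficient 6 on b.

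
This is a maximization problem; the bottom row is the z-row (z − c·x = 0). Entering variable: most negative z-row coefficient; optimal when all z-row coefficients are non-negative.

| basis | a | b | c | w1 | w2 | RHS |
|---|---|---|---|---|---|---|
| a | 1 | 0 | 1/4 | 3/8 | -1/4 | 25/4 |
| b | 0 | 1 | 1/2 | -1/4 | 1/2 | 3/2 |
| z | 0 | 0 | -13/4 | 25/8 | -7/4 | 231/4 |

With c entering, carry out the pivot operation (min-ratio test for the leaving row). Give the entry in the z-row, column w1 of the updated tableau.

Ratio test on column c — row 1: (25/4)/(1/4) = 25; row 2: (3/2)/(1/2) = 3. Minimum is 3 at row 2 (b leaves); pivot element 1/2.
Divide row 2 by 1/2; eliminate column c from the other rows.
z-row update in column w1: 25/8 − (-13/4)·(-1/2) = 3/2.

3/2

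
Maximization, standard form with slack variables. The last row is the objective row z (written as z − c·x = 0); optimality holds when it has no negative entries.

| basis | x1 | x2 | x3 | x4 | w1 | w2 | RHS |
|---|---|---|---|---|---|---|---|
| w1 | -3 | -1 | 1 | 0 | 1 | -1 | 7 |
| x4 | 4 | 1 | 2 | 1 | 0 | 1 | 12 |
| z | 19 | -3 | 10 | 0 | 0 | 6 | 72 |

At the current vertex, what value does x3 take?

0

x3 is not in the basis, so in the current basic feasible solution x3 = 0.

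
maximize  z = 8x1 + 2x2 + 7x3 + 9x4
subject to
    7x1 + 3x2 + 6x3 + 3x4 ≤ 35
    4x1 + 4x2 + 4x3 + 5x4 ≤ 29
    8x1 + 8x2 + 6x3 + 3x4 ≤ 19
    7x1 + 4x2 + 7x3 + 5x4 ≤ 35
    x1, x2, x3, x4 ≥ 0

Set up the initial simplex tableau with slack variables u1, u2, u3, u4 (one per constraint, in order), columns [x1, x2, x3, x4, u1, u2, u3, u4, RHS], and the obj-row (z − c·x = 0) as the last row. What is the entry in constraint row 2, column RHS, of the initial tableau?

29

The RHS of constraint 2 is b_2 = 29.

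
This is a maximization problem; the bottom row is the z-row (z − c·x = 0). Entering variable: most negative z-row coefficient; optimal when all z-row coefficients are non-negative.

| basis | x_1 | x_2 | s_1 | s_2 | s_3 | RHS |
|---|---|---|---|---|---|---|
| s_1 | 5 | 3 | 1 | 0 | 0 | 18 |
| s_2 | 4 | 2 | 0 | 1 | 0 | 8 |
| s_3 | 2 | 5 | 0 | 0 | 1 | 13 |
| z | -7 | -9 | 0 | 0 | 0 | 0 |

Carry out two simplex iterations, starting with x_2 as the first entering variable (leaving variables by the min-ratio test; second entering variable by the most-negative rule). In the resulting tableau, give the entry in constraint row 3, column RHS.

9/4

Ratio test on column x_2 — row 1: 18/3 = 6; row 2: 8/2 = 4; row 3: 13/5 = 13/5. Minimum is 13/5 at row 3 (s_3 leaves); pivot element 5.
Divide row 3 by 5; eliminate column x_2 from the other rows.
Second iteration: most negative z-row entry is -17/5 in column x_1, so x_1 enters.
Ratio test on column x_1 — row 1: (51/5)/(19/5) = 51/19; row 2: (14/5)/(16/5) = 7/8; row 3: (13/5)/(2/5) = 13/2. Minimum is 7/8 at row 2 (s_2 leaves); pivot element 16/5.
Divide row 2 by 16/5; eliminate column x_1 from the other rows.
After both pivots, the entry at constraint row 3, column RHS is 9/4.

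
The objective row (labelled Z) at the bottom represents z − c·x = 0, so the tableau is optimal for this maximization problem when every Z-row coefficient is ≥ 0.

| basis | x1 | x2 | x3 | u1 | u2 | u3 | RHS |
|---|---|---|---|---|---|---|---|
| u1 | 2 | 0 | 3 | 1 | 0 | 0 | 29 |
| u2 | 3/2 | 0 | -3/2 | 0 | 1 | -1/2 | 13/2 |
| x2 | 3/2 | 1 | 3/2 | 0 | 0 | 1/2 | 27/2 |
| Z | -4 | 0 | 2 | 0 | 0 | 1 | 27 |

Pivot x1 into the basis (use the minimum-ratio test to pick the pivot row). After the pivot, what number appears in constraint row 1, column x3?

Ratio test on column x1 — row 1: 29/2 = 29/2; row 2: (13/2)/(3/2) = 13/3; row 3: (27/2)/(3/2) = 9. Minimum is 13/3 at row 2 (u2 leaves); pivot element 3/2.
Divide row 2 by 3/2; eliminate column x1 from the other rows.
Row 1 update in column x3: 3 − 2·(-1) = 5.

5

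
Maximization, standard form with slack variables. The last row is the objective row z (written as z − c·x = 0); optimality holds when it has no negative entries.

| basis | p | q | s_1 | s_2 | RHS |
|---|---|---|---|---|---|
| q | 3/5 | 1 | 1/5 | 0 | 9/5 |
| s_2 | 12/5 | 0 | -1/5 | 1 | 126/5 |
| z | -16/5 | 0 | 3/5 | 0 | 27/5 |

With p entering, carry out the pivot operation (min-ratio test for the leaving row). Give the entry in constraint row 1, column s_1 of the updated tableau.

Ratio test on column p — row 1: (9/5)/(3/5) = 3; row 2: (126/5)/(12/5) = 21/2. Minimum is 3 at row 1 (q leaves); pivot element 3/5.
Divide row 1 by 3/5; eliminate column p from the other rows.
In the new row 1, the s_1 entry is the old entry divided by the pivot: (1/5)/(3/5) = 1/3.

1/3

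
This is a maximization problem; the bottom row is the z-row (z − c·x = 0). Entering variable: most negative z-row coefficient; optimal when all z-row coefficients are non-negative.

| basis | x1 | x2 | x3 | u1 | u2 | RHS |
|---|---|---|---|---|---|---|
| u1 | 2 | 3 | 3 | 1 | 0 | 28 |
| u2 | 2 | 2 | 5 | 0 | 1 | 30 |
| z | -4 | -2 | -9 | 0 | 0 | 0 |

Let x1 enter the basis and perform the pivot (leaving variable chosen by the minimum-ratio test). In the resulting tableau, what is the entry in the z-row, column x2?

Ratio test on column x1 — row 1: 28/2 = 14; row 2: 30/2 = 15. Minimum is 14 at row 1 (u1 leaves); pivot element 2.
Divide row 1 by 2; eliminate column x1 from the other rows.
z-row update in column x2: -2 − (-4)·(3/2) = 4.

4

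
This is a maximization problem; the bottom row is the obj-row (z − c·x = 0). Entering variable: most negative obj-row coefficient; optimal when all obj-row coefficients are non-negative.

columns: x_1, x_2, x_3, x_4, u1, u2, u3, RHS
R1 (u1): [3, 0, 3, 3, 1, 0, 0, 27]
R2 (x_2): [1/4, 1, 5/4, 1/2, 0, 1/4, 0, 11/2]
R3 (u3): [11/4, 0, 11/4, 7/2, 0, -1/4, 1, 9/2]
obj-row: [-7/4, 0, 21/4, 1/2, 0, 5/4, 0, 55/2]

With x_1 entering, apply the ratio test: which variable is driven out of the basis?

Column x_1 entries and ratios — u1: 27/3 = 9; x_2: (11/2)/(1/4) = 22; u3: (9/2)/(11/4) = 18/11.
Smallest ratio is 18/11 in the row of u3, so u3 leaves.

u3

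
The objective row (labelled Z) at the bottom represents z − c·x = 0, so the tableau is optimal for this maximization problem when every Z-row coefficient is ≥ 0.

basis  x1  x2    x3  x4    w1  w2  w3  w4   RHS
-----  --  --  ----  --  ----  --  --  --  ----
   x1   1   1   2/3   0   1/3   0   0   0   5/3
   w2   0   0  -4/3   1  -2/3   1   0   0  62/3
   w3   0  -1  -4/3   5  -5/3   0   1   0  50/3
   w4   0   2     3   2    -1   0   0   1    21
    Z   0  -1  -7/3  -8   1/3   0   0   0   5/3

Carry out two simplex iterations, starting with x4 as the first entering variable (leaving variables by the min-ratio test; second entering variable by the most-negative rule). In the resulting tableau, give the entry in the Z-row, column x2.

41/10

Ratio test on column x4 — row 1: entry 0 ≤ 0; row 2: (62/3)/1 = 62/3; row 3: (50/3)/5 = 10/3; row 4: 21/2 = 21/2. Minimum is 10/3 at row 3 (w3 leaves); pivot element 5.
Divide row 3 by 5; eliminate column x4 from the other rows.
Second iteration: most negative Z-row entry is -67/15 in column x3, so x3 enters.
Ratio test on column x3 — row 1: (5/3)/(2/3) = 5/2; row 2: entry -16/15 ≤ 0; row 3: entry -4/15 ≤ 0; row 4: (43/3)/(53/15) = 215/53. Minimum is 5/2 at row 1 (x1 leaves); pivot element 2/3.
Divide row 1 by 2/3; eliminate column x3 from the other rows.
After both pivots, the entry at the Z-row, column x2 is 41/10.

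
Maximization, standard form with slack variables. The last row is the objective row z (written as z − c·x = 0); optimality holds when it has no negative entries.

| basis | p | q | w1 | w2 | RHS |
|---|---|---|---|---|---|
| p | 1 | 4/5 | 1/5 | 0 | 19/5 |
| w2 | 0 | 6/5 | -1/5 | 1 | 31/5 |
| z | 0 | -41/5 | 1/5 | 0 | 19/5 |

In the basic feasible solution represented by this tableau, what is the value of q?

q is not in the basis, so in the current basic feasible solution q = 0.

0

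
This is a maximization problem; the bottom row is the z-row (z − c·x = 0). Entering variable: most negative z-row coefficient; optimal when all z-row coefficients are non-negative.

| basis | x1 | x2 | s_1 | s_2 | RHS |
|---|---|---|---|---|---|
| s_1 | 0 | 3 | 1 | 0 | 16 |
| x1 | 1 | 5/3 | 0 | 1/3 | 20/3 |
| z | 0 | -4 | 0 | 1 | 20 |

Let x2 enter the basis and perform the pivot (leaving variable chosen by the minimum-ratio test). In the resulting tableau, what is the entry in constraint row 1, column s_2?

-3/5

Ratio test on column x2 — row 1: 16/3 = 16/3; row 2: (20/3)/(5/3) = 4. Minimum is 4 at row 2 (x1 leaves); pivot element 5/3.
Divide row 2 by 5/3; eliminate column x2 from the other rows.
Row 1 update in column s_2: 0 − 3·(1/5) = -3/5.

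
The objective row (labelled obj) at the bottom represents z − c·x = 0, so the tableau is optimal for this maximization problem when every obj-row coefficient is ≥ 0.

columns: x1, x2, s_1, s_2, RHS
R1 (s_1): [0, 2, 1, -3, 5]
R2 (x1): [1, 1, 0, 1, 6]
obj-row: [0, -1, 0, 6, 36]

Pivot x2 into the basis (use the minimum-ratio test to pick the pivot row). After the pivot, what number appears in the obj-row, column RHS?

Ratio test on column x2 — row 1: 5/2 = 5/2; row 2: 6/1 = 6. Minimum is 5/2 at row 1 (s_1 leaves); pivot element 2.
Divide row 1 by 2; eliminate column x2 from the other rows.
obj-row update in column RHS: 36 − (-1)·(5/2) = 77/2.

77/2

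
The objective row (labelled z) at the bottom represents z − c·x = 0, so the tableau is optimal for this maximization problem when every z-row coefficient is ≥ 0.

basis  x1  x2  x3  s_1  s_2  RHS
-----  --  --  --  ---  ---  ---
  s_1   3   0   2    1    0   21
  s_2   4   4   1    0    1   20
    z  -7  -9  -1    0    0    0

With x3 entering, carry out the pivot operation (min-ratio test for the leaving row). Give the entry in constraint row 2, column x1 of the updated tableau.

5/2

Ratio test on column x3 — row 1: 21/2 = 21/2; row 2: 20/1 = 20. Minimum is 21/2 at row 1 (s_1 leaves); pivot element 2.
Divide row 1 by 2; eliminate column x3 from the other rows.
Row 2 update in column x1: 4 − 1·(3/2) = 5/2.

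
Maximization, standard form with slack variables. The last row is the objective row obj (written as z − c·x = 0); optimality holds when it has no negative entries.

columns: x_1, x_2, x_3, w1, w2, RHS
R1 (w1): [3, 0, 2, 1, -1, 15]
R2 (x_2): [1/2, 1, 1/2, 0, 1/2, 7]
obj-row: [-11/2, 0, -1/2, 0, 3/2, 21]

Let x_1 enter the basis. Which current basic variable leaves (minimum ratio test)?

Column x_1 entries and ratios — w1: 15/3 = 5; x_2: 7/(1/2) = 14.
Smallest ratio is 5 in the row of w1, so w1 leaves.

w1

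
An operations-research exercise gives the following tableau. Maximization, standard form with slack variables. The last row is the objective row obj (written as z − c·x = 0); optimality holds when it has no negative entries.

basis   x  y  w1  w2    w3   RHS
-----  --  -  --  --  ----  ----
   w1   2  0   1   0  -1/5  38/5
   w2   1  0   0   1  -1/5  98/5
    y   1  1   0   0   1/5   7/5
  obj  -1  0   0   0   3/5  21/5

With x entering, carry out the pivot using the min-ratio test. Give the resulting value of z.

Ratio test on column x — row 1: (38/5)/2 = 19/5; row 2: (98/5)/1 = 98/5; row 3: (7/5)/1 = 7/5. Minimum is 7/5 at row 3 (y leaves); pivot element 1.
Pivot on row 3; the obj-row RHS becomes 21/5 − (-1)·(7/5) = 28/5.

28/5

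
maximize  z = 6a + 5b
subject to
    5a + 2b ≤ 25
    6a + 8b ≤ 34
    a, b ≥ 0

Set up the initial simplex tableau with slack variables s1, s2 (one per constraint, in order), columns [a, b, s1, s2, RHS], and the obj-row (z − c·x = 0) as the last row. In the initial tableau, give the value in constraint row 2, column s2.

Slack s2 belongs to constraint 2; its column is the unit vector e_2, so the entry in row 2 is 1.

1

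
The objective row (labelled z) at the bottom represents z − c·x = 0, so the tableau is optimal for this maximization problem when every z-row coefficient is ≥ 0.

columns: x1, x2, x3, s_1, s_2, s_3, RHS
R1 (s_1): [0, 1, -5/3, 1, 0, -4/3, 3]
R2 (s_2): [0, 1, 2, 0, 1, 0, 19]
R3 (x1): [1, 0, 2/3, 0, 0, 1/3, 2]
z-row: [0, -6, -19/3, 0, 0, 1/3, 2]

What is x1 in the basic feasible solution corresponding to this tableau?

2

x1 is basic (row 3); its value is the RHS of that row, 2.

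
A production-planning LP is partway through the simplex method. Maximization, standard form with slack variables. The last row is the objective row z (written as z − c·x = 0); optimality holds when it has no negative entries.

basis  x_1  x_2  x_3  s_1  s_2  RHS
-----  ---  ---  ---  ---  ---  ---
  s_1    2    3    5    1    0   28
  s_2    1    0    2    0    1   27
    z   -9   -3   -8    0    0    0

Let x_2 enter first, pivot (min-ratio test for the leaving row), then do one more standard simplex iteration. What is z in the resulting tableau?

126

Ratio test on column x_2 — row 1: 28/3 = 28/3; row 2: entry 0 ≤ 0. Minimum is 28/3 at row 1 (s_1 leaves); pivot element 3.
Pivot on row 1; the z-row RHS becomes 0 − (-3)·(28/3) = 28.
Next entering variable (most negative z-row entry -7): x_1.
Ratio test on column x_1 — row 1: (28/3)/(2/3) = 14; row 2: 27/1 = 27. Minimum is 14 at row 1 (x_2 leaves); pivot element 2/3.
After the second pivot the z-row RHS is 28 − (-7)·14 = 126.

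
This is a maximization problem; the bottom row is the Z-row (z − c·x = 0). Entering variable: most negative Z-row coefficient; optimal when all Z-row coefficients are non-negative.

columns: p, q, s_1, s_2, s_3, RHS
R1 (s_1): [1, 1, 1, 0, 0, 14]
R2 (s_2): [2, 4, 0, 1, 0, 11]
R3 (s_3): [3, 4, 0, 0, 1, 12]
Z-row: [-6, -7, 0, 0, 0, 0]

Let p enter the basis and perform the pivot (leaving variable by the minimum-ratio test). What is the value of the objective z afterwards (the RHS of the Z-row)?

Ratio test on column p — row 1: 14/1 = 14; row 2: 11/2 = 11/2; row 3: 12/3 = 4. Minimum is 4 at row 3 (s_3 leaves); pivot element 3.
Pivot on row 3; the Z-row RHS becomes 0 − (-6)·4 = 24.

24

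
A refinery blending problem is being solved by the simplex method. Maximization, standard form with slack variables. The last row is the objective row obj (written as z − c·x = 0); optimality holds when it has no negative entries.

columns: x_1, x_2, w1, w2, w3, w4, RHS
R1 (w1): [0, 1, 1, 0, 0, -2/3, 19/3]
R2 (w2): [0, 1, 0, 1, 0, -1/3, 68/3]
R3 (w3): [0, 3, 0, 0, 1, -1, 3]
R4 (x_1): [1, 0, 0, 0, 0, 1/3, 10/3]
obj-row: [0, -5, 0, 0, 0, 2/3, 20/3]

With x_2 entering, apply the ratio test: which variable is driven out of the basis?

w3

Column x_2 entries and ratios — w1: (19/3)/1 = 19/3; w2: (68/3)/1 = 68/3; w3: 3/3 = 1; x_1: 0 ≤ 0, skip.
Smallest ratio is 1 in the row of w3, so w3 leaves.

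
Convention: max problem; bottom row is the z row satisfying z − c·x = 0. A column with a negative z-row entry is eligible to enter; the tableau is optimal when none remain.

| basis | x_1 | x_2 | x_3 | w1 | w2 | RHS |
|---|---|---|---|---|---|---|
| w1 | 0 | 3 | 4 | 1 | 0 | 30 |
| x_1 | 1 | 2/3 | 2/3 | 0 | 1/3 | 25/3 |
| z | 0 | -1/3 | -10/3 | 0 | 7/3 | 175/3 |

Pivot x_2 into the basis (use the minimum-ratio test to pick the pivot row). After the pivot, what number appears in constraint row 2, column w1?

-2/9

Ratio test on column x_2 — row 1: 30/3 = 10; row 2: (25/3)/(2/3) = 25/2. Minimum is 10 at row 1 (w1 leaves); pivot element 3.
Divide row 1 by 3; eliminate column x_2 from the other rows.
Row 2 update in column w1: 0 − (2/3)·(1/3) = -2/9.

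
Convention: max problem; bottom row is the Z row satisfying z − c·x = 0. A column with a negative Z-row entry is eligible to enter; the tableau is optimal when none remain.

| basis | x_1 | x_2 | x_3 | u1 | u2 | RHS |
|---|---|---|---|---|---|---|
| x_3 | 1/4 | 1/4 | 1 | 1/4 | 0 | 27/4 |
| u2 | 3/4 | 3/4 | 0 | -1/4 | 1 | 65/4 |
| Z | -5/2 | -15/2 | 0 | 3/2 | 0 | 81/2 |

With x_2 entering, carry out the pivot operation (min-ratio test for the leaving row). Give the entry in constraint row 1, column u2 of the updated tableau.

-1/3

Ratio test on column x_2 — row 1: (27/4)/(1/4) = 27; row 2: (65/4)/(3/4) = 65/3. Minimum is 65/3 at row 2 (u2 leaves); pivot element 3/4.
Divide row 2 by 3/4; eliminate column x_2 from the other rows.
Row 1 update in column u2: 0 − (1/4)·(4/3) = -1/3.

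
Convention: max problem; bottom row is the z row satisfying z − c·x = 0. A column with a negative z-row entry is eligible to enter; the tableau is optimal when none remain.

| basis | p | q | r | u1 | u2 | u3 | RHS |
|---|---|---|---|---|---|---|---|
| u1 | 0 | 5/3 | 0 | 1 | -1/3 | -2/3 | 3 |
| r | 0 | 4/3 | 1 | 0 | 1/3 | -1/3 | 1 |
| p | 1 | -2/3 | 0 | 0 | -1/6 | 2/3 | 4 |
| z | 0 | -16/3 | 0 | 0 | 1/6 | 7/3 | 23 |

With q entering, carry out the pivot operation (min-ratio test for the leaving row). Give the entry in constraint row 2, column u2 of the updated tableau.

1/4

Ratio test on column q — row 1: 3/(5/3) = 9/5; row 2: 1/(4/3) = 3/4; row 3: entry -2/3 ≤ 0. Minimum is 3/4 at row 2 (r leaves); pivot element 4/3.
Divide row 2 by 4/3; eliminate column q from the other rows.
In the new row 2, the u2 entry is the old entry divided by the pivot: (1/3)/(4/3) = 1/4.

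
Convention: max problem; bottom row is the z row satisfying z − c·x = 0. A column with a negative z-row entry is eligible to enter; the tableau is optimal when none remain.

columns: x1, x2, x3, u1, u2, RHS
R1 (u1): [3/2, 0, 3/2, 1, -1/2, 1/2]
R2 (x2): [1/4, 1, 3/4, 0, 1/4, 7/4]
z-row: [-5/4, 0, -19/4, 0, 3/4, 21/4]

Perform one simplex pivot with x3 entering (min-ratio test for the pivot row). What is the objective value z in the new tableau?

Ratio test on column x3 — row 1: (1/2)/(3/2) = 1/3; row 2: (7/4)/(3/4) = 7/3. Minimum is 1/3 at row 1 (u1 leaves); pivot element 3/2.
Pivot on row 1; the z-row RHS becomes 21/4 − (-19/4)·(1/3) = 41/6.

41/6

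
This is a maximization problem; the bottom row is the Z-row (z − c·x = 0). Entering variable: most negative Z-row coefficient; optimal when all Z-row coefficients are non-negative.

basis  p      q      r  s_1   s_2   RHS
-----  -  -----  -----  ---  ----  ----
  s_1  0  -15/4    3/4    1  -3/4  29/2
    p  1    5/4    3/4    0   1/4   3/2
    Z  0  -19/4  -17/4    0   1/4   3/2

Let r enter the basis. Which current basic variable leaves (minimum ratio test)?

Column r entries and ratios — s_1: (29/2)/(3/4) = 58/3; p: (3/2)/(3/4) = 2.
Smallest ratio is 2 in the row of p, so p leaves.

p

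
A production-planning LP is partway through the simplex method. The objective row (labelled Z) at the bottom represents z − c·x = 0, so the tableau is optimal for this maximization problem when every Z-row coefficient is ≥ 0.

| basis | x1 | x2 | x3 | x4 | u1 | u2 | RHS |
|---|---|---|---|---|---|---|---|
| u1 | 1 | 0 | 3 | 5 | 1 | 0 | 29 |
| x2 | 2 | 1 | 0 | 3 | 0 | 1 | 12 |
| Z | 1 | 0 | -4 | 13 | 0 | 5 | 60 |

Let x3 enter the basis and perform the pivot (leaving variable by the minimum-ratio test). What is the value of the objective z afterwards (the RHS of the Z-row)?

Ratio test on column x3 — row 1: 29/3 = 29/3; row 2: entry 0 ≤ 0. Minimum is 29/3 at row 1 (u1 leaves); pivot element 3.
Pivot on row 1; the Z-row RHS becomes 60 − (-4)·(29/3) = 296/3.

296/3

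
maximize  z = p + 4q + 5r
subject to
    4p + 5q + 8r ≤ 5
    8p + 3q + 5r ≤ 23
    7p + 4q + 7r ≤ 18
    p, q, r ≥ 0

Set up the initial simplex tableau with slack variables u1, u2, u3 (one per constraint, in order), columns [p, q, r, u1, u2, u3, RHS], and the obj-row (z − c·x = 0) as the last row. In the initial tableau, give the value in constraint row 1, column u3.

0

Slack u3 belongs to constraint 3; its column is the unit vector e_3, so the entry in row 1 is 0.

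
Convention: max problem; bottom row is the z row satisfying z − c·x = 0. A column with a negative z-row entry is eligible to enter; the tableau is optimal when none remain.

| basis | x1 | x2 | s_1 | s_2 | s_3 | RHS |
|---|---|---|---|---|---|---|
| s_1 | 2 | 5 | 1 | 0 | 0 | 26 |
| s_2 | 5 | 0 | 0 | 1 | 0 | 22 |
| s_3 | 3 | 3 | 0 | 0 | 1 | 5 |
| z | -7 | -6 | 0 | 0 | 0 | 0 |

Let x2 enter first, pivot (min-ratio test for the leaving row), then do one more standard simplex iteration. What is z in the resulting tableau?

35/3

Ratio test on column x2 — row 1: 26/5 = 26/5; row 2: entry 0 ≤ 0; row 3: 5/3 = 5/3. Minimum is 5/3 at row 3 (s_3 leaves); pivot element 3.
Pivot on row 3; the z-row RHS becomes 0 − (-6)·(5/3) = 10.
Next entering variable (most negative z-row entry -1): x1.
Ratio test on column x1 — row 1: entry -3 ≤ 0; row 2: 22/5 = 22/5; row 3: (5/3)/1 = 5/3. Minimum is 5/3 at row 3 (x2 leaves); pivot element 1.
After the second pivot the z-row RHS is 10 − (-1)·(5/3) = 35/3.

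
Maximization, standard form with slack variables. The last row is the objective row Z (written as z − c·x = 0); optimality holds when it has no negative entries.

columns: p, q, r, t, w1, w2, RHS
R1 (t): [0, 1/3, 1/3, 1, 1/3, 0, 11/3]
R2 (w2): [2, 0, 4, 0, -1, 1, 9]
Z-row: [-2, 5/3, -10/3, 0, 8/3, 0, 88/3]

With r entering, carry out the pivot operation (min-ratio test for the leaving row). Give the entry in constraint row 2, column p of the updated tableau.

Ratio test on column r — row 1: (11/3)/(1/3) = 11; row 2: 9/4 = 9/4. Minimum is 9/4 at row 2 (w2 leaves); pivot element 4.
Divide row 2 by 4; eliminate column r from the other rows.
In the new row 2, the p entry is the old entry divided by the pivot: 2/4 = 1/2.

1/2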